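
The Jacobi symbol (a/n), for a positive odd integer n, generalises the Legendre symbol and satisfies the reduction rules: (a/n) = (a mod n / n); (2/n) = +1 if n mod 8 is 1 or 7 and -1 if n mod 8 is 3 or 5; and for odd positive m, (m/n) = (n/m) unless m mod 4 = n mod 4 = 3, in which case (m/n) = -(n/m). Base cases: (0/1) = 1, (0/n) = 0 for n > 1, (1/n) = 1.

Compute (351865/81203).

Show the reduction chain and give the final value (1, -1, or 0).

1

(351865/81203): 351865 mod 81203 = 27053, so (351865/81203) = (27053/81203)
flip (27053/81203) -> (81203/27053): both odd, 27053 mod 4 = 1, 81203 mod 4 = 3, so the flip contributes +1; sign now +1
(81203/27053): 81203 mod 27053 = 44, so (81203/27053) = (44/27053)
factor out 2^2: 44 = 2^2·11; with 27053 mod 8 = 5, (2/27053) = -1; sign now +1; continue with (11/27053)
flip (11/27053) -> (27053/11): both odd, 11 mod 4 = 3, 27053 mod 4 = 1, so the flip contributes +1; sign now +1
(27053/11): 27053 mod 11 = 4, so (27053/11) = (4/11)
factor out 2^2: 4 = 2^2·1; with 11 mod 8 = 3, (2/11) = -1; sign now +1; continue with (1/11)
reached (1/11) = 1, so the symbol is +1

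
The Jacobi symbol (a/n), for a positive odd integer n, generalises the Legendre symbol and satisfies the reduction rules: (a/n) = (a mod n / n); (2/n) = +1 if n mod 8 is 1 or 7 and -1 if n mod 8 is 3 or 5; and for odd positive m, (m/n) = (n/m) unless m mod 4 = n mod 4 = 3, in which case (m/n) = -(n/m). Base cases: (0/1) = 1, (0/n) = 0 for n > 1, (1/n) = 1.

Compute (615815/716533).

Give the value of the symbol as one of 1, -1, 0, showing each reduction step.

-1

reciprocity: (615815/716533) = +1·(716533/615815) since 615815 mod 4 = 3, 716533 mod 4 = 1; sign now +1
(716533/615815) = (100718/615815)   [reduce mod 615815]
100718 = 2^1·50359; (2/615815) = +1 since 615815 mod 8 = 7, so (100718/615815) = (+1)^1·(50359/615815); sign now +1
reciprocity: (50359/615815) = -1·(615815/50359) since 50359 mod 4 = 3, 615815 mod 4 = 3; sign now -1
(615815/50359) = (11507/50359)   [reduce mod 50359]
reciprocity: (11507/50359) = -1·(50359/11507) since 11507 mod 4 = 3, 50359 mod 4 = 3; sign now +1
(50359/11507) = (4331/11507)   [reduce mod 11507]
reciprocity: (4331/11507) = -1·(11507/4331) since 4331 mod 4 = 3, 11507 mod 4 = 3; sign now -1
(11507/4331) = (2845/4331)   [reduce mod 4331]
reciprocity: (2845/4331) = +1·(4331/2845) since 2845 mod 4 = 1, 4331 mod 4 = 3; sign now -1
(4331/2845) = (1486/2845)   [reduce mod 2845]
1486 = 2^1·743; (2/2845) = -1 since 2845 mod 8 = 5, so (1486/2845) = (-1)^1·(743/2845); sign now +1
reciprocity: (743/2845) = +1·(2845/743) since 743 mod 4 = 3, 2845 mod 4 = 1; sign now +1
(2845/743) = (616/743)   [reduce mod 743]
616 = 2^3·77; (2/743) = +1 since 743 mod 8 = 7, so (616/743) = (+1)^3·(77/743); sign now +1
reciprocity: (77/743) = +1·(743/77) since 77 mod 4 = 1, 743 mod 4 = 3; sign now +1
(743/77) = (50/77)   [reduce mod 77]
50 = 2^1·25; (2/77) = -1 since 77 mod 8 = 5, so (50/77) = (-1)^1·(25/77); sign now -1
reciprocity: (25/77) = +1·(77/25) since 25 mod 4 = 1, 77 mod 4 = 1; sign now -1
(77/25) = (2/25)   [reduce mod 25]
2 = 2^1·1; (2/25) = +1 since 25 mod 8 = 1, so (2/25) = (+1)^1·(1/25); sign now -1
(1/25) = 1; final value = sign = -1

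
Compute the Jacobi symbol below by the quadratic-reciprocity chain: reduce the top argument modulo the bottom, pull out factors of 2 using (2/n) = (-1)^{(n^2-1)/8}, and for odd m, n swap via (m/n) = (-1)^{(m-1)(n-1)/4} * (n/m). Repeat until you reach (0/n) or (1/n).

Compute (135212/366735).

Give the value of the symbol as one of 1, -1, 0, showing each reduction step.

135212 = 2^2·33803; (2/366735) = +1 since 366735 mod 8 = 7, so (135212/366735) = (+1)^2·(33803/366735); sign now +1
reciprocity: (33803/366735) = -1·(366735/33803) since 33803 mod 4 = 3, 366735 mod 4 = 3; sign now -1
(366735/33803) = (28705/33803)   [reduce mod 33803]
reciprocity: (28705/33803) = +1·(33803/28705) since 28705 mod 4 = 1, 33803 mod 4 = 3; sign now -1
(33803/28705) = (5098/28705)   [reduce mod 28705]
5098 = 2^1·2549; (2/28705) = +1 since 28705 mod 8 = 1, so (5098/28705) = (+1)^1·(2549/28705); sign now -1
reciprocity: (2549/28705) = +1·(28705/2549) since 2549 mod 4 = 1, 28705 mod 4 = 1; sign now -1
(28705/2549) = (666/2549)   [reduce mod 2549]
666 = 2^1·333; (2/2549) = -1 since 2549 mod 8 = 5, so (666/2549) = (-1)^1·(333/2549); sign now +1
reciprocity: (333/2549) = +1·(2549/333) since 333 mod 4 = 1, 2549 mod 4 = 1; sign now +1
(2549/333) = (218/333)   [reduce mod 333]
218 = 2^1·109; (2/333) = -1 since 333 mod 8 = 5, so (218/333) = (-1)^1·(109/333); sign now -1
reciprocity: (109/333) = +1·(333/109) since 109 mod 4 = 1, 333 mod 4 = 1; sign now -1
(333/109) = (6/109)   [reduce mod 109]
6 = 2^1·3; (2/109) = -1 since 109 mod 8 = 5, so (6/109) = (-1)^1·(3/109); sign now +1
reciprocity: (3/109) = +1·(109/3) since 3 mod 4 = 3, 109 mod 4 = 1; sign now +1
(109/3) = (1/3)   [reduce mod 3]
(1/3) = 1; final value = sign = +1

1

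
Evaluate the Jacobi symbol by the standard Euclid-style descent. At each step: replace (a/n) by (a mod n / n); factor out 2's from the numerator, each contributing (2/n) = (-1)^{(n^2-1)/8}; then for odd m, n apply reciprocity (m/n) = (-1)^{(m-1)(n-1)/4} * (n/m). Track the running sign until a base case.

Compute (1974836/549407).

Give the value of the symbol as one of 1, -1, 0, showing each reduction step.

(1974836/549407) = (326615/549407)   [reduce mod 549407]
reciprocity: (326615/549407) = -1·(549407/326615) since 326615 mod 4 = 3, 549407 mod 4 = 3; sign now -1
(549407/326615) = (222792/326615)   [reduce mod 326615]
222792 = 2^3·27849; (2/326615) = +1 since 326615 mod 8 = 7, so (222792/326615) = (+1)^3·(27849/326615); sign now -1
reciprocity: (27849/326615) = +1·(326615/27849) since 27849 mod 4 = 1, 326615 mod 4 = 3; sign now -1
(326615/27849) = (20276/27849)   [reduce mod 27849]
20276 = 2^2·5069; (2/27849) = +1 since 27849 mod 8 = 1, so (20276/27849) = (+1)^2·(5069/27849); sign now -1
reciprocity: (5069/27849) = +1·(27849/5069) since 5069 mod 4 = 1, 27849 mod 4 = 1; sign now -1
(27849/5069) = (2504/5069)   [reduce mod 5069]
2504 = 2^3·313; (2/5069) = -1 since 5069 mod 8 = 5, so (2504/5069) = (-1)^3·(313/5069); sign now +1
reciprocity: (313/5069) = +1·(5069/313) since 313 mod 4 = 1, 5069 mod 4 = 1; sign now +1
(5069/313) = (61/313)   [reduce mod 313]
reciprocity: (61/313) = +1·(313/61) since 61 mod 4 = 1, 313 mod 4 = 1; sign now +1
(313/61) = (8/61)   [reduce mod 61]
8 = 2^3·1; (2/61) = -1 since 61 mod 8 = 5, so (8/61) = (-1)^3·(1/61); sign now -1
(1/61) = 1; final value = sign = -1

-1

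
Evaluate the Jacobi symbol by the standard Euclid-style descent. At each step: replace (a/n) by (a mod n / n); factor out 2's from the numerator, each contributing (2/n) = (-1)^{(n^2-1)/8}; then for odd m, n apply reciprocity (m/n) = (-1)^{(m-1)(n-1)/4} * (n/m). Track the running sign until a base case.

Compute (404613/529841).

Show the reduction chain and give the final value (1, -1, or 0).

reciprocity: (404613/529841) = +1·(529841/404613) since 404613 mod 4 = 1, 529841 mod 4 = 1; sign now +1
(529841/404613) = (125228/404613)   [reduce mod 404613]
125228 = 2^2·31307; (2/404613) = -1 since 404613 mod 8 = 5, so (125228/404613) = (-1)^2·(31307/404613); sign now +1
reciprocity: (31307/404613) = +1·(404613/31307) since 31307 mod 4 = 3, 404613 mod 4 = 1; sign now +1
(404613/31307) = (28929/31307)   [reduce mod 31307]
reciprocity: (28929/31307) = +1·(31307/28929) since 28929 mod 4 = 1, 31307 mod 4 = 3; sign now +1
(31307/28929) = (2378/28929)   [reduce mod 28929]
2378 = 2^1·1189; (2/28929) = +1 since 28929 mod 8 = 1, so (2378/28929) = (+1)^1·(1189/28929); sign now +1
reciprocity: (1189/28929) = +1·(28929/1189) since 1189 mod 4 = 1, 28929 mod 4 = 1; sign now +1
(28929/1189) = (393/1189)   [reduce mod 1189]
reciprocity: (393/1189) = +1·(1189/393) since 393 mod 4 = 1, 1189 mod 4 = 1; sign now +1
(1189/393) = (10/393)   [reduce mod 393]
10 = 2^1·5; (2/393) = +1 since 393 mod 8 = 1, so (10/393) = (+1)^1·(5/393); sign now +1
reciprocity: (5/393) = +1·(393/5) since 5 mod 4 = 1, 393 mod 4 = 1; sign now +1
(393/5) = (3/5)   [reduce mod 5]
reciprocity: (3/5) = +1·(5/3) since 3 mod 4 = 3, 5 mod 4 = 1; sign now +1
(5/3) = (2/3)   [reduce mod 3]
2 = 2^1·1; (2/3) = -1 since 3 mod 8 = 3, so (2/3) = (-1)^1·(1/3); sign now -1
(1/3) = 1; final value = sign = -1

-1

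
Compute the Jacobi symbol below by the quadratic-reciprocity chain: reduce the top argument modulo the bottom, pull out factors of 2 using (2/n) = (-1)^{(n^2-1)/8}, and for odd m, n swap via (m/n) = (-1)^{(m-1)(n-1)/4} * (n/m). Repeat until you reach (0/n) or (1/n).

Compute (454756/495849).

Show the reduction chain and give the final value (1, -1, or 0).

-1

454756 = 2^2·113689; (2/495849) = +1 since 495849 mod 8 = 1, so (454756/495849) = (+1)^2·(113689/495849); sign now +1
reciprocity: (113689/495849) = +1·(495849/113689) since 113689 mod 4 = 1, 495849 mod 4 = 1; sign now +1
(495849/113689) = (41093/113689)   [reduce mod 113689]
reciprocity: (41093/113689) = +1·(113689/41093) since 41093 mod 4 = 1, 113689 mod 4 = 1; sign now +1
(113689/41093) = (31503/41093)   [reduce mod 41093]
reciprocity: (31503/41093) = +1·(41093/31503) since 31503 mod 4 = 3, 41093 mod 4 = 1; sign now +1
(41093/31503) = (9590/31503)   [reduce mod 31503]
9590 = 2^1·4795; (2/31503) = +1 since 31503 mod 8 = 7, so (9590/31503) = (+1)^1·(4795/31503); sign now +1
reciprocity: (4795/31503) = -1·(31503/4795) since 4795 mod 4 = 3, 31503 mod 4 = 3; sign now -1
(31503/4795) = (2733/4795)   [reduce mod 4795]
reciprocity: (2733/4795) = +1·(4795/2733) since 2733 mod 4 = 1, 4795 mod 4 = 3; sign now -1
(4795/2733) = (2062/2733)   [reduce mod 2733]
2062 = 2^1·1031; (2/2733) = -1 since 2733 mod 8 = 5, so (2062/2733) = (-1)^1·(1031/2733); sign now +1
reciprocity: (1031/2733) = +1·(2733/1031) since 1031 mod 4 = 3, 2733 mod 4 = 1; sign now +1
(2733/1031) = (671/1031)   [reduce mod 1031]
reciprocity: (671/1031) = -1·(1031/671) since 671 mod 4 = 3, 1031 mod 4 = 3; sign now -1
(1031/671) = (360/671)   [reduce mod 671]
360 = 2^3·45; (2/671) = +1 since 671 mod 8 = 7, so (360/671) = (+1)^3·(45/671); sign now -1
reciprocity: (45/671) = +1·(671/45) since 45 mod 4 = 1, 671 mod 4 = 3; sign now -1
(671/45) = (41/45)   [reduce mod 45]
reciprocity: (41/45) = +1·(45/41) since 41 mod 4 = 1, 45 mod 4 = 1; sign now -1
(45/41) = (4/41)   [reduce mod 41]
4 = 2^2·1; (2/41) = +1 since 41 mod 8 = 1, so (4/41) = (+1)^2·(1/41); sign now -1
(1/41) = 1; final value = sign = -1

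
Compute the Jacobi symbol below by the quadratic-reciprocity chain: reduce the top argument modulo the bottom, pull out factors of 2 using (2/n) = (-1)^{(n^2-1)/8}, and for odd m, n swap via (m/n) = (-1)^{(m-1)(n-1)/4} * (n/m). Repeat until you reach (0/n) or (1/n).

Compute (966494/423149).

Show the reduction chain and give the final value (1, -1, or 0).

(966494/423149) = (120196/423149)   [reduce mod 423149]
120196 = 2^2·30049; (2/423149) = -1 since 423149 mod 8 = 5, so (120196/423149) = (-1)^2·(30049/423149); sign now +1
reciprocity: (30049/423149) = +1·(423149/30049) since 30049 mod 4 = 1, 423149 mod 4 = 1; sign now +1
(423149/30049) = (2463/30049)   [reduce mod 30049]
reciprocity: (2463/30049) = +1·(30049/2463) since 2463 mod 4 = 3, 30049 mod 4 = 1; sign now +1
(30049/2463) = (493/2463)   [reduce mod 2463]
reciprocity: (493/2463) = +1·(2463/493) since 493 mod 4 = 1, 2463 mod 4 = 3; sign now +1
(2463/493) = (491/493)   [reduce mod 493]
reciprocity: (491/493) = +1·(493/491) since 491 mod 4 = 3, 493 mod 4 = 1; sign now +1
(493/491) = (2/491)   [reduce mod 491]
2 = 2^1·1; (2/491) = -1 since 491 mod 8 = 3, so (2/491) = (-1)^1·(1/491); sign now -1
(1/491) = 1; final value = sign = -1

-1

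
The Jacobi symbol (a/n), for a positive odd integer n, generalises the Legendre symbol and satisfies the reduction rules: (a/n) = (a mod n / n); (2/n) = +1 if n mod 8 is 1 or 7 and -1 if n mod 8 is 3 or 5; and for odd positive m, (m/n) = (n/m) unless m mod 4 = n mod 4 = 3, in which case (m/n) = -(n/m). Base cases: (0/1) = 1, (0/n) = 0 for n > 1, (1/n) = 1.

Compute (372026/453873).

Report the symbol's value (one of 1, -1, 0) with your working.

factor out 2^1: 372026 = 2^1·186013; with 453873 mod 8 = 1, (2/453873) = +1; sign now +1; continue with (186013/453873)
flip (186013/453873) -> (453873/186013): both odd, 186013 mod 4 = 1, 453873 mod 4 = 1, so the flip contributes +1; sign now +1
(453873/186013): 453873 mod 186013 = 81847, so (453873/186013) = (81847/186013)
flip (81847/186013) -> (186013/81847): both odd, 81847 mod 4 = 3, 186013 mod 4 = 1, so the flip contributes +1; sign now +1
(186013/81847): 186013 mod 81847 = 22319, so (186013/81847) = (22319/81847)
flip (22319/81847) -> (81847/22319): both odd, 22319 mod 4 = 3, 81847 mod 4 = 3, so the flip contributes -1; sign now -1
(81847/22319): 81847 mod 22319 = 14890, so (81847/22319) = (14890/22319)
factor out 2^1: 14890 = 2^1·7445; with 22319 mod 8 = 7, (2/22319) = +1; sign now -1; continue with (7445/22319)
flip (7445/22319) -> (22319/7445): both odd, 7445 mod 4 = 1, 22319 mod 4 = 3, so the flip contributes +1; sign now -1
(22319/7445): 22319 mod 7445 = 7429, so (22319/7445) = (7429/7445)
flip (7429/7445) -> (7445/7429): both odd, 7429 mod 4 = 1, 7445 mod 4 = 1, so the flip contributes +1; sign now -1
(7445/7429): 7445 mod 7429 = 16, so (7445/7429) = (16/7429)
factor out 2^4: 16 = 2^4·1; with 7429 mod 8 = 5, (2/7429) = -1; sign now -1; continue with (1/7429)
reached (1/7429) = 1, so the symbol is -1

-1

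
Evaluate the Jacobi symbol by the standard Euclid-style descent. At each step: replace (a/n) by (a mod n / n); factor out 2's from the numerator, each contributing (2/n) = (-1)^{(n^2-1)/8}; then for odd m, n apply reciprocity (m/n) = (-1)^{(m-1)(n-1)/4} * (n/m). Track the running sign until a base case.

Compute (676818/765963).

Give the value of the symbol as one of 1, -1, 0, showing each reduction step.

factor out 2^1: 676818 = 2^1·338409; with 765963 mod 8 = 3, (2/765963) = -1; sign now -1; continue with (338409/765963)
flip (338409/765963) -> (765963/338409): both odd, 338409 mod 4 = 1, 765963 mod 4 = 3, so the flip contributes +1; sign now -1
(765963/338409): 765963 mod 338409 = 89145, so (765963/338409) = (89145/338409)
flip (89145/338409) -> (338409/89145): both odd, 89145 mod 4 = 1, 338409 mod 4 = 1, so the flip contributes +1; sign now -1
(338409/89145): 338409 mod 89145 = 70974, so (338409/89145) = (70974/89145)
factor out 2^1: 70974 = 2^1·35487; with 89145 mod 8 = 1, (2/89145) = +1; sign now -1; continue with (35487/89145)
flip (35487/89145) -> (89145/35487): both odd, 35487 mod 4 = 3, 89145 mod 4 = 1, so the flip contributes +1; sign now -1
(89145/35487): 89145 mod 35487 = 18171, so (89145/35487) = (18171/35487)
flip (18171/35487) -> (35487/18171): both odd, 18171 mod 4 = 3, 35487 mod 4 = 3, so the flip contributes -1; sign now +1
(35487/18171): 35487 mod 18171 = 17316, so (35487/18171) = (17316/18171)
factor out 2^2: 17316 = 2^2·4329; with 18171 mod 8 = 3, (2/18171) = -1; sign now +1; continue with (4329/18171)
flip (4329/18171) -> (18171/4329): both odd, 4329 mod 4 = 1, 18171 mod 4 = 3, so the flip contributes +1; sign now +1
(18171/4329): 18171 mod 4329 = 855, so (18171/4329) = (855/4329)
flip (855/4329) -> (4329/855): both odd, 855 mod 4 = 3, 4329 mod 4 = 1, so the flip contributes +1; sign now +1
(4329/855): 4329 mod 855 = 54, so (4329/855) = (54/855)
factor out 2^1: 54 = 2^1·27; with 855 mod 8 = 7, (2/855) = +1; sign now +1; continue with (27/855)
flip (27/855) -> (855/27): both odd, 27 mod 4 = 3, 855 mod 4 = 3, so the flip contributes -1; sign now -1
(855/27): 855 mod 27 = 18, so (855/27) = (18/27)
factor out 2^1: 18 = 2^1·9; with 27 mod 8 = 3, (2/27) = -1; sign now +1; continue with (9/27)
flip (9/27) -> (27/9): both odd, 9 mod 4 = 1, 27 mod 4 = 3, so the flip contributes +1; sign now +1
(27/9): 27 mod 9 = 0, so (27/9) = (0/9)
reached (0/9); gcd(a, n) > 1, so (0/9) = 0 and the symbol is 0

0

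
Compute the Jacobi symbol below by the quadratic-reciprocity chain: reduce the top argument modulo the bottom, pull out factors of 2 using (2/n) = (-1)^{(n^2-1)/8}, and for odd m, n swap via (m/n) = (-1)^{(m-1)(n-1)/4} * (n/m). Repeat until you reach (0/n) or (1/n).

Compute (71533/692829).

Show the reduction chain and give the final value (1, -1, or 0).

-1

flip (71533/692829) -> (692829/71533): both odd, 71533 mod 4 = 1, 692829 mod 4 = 1, so the flip contributes +1; sign now +1
(692829/71533): 692829 mod 71533 = 49032, so (692829/71533) = (49032/71533)
factor out 2^3: 49032 = 2^3·6129; with 71533 mod 8 = 5, (2/71533) = -1; sign now -1; continue with (6129/71533)
flip (6129/71533) -> (71533/6129): both odd, 6129 mod 4 = 1, 71533 mod 4 = 1, so the flip contributes +1; sign now -1
(71533/6129): 71533 mod 6129 = 4114, so (71533/6129) = (4114/6129)
factor out 2^1: 4114 = 2^1·2057; with 6129 mod 8 = 1, (2/6129) = +1; sign now -1; continue with (2057/6129)
flip (2057/6129) -> (6129/2057): both odd, 2057 mod 4 = 1, 6129 mod 4 = 1, so the flip contributes +1; sign now -1
(6129/2057): 6129 mod 2057 = 2015, so (6129/2057) = (2015/2057)
flip (2015/2057) -> (2057/2015): both odd, 2015 mod 4 = 3, 2057 mod 4 = 1, so the flip contributes +1; sign now -1
(2057/2015): 2057 mod 2015 = 42, so (2057/2015) = (42/2015)
factor out 2^1: 42 = 2^1·21; with 2015 mod 8 = 7, (2/2015) = +1; sign now -1; continue with (21/2015)
flip (21/2015) -> (2015/21): both odd, 21 mod 4 = 1, 2015 mod 4 = 3, so the flip contributes +1; sign now -1
(2015/21): 2015 mod 21 = 20, so (2015/21) = (20/21)
factor out 2^2: 20 = 2^2·5; with 21 mod 8 = 5, (2/21) = -1; sign now -1; continue with (5/21)
flip (5/21) -> (21/5): both odd, 5 mod 4 = 1, 21 mod 4 = 1, so the flip contributes +1; sign now -1
(21/5): 21 mod 5 = 1, so (21/5) = (1/5)
reached (1/5) = 1, so the symbol is -1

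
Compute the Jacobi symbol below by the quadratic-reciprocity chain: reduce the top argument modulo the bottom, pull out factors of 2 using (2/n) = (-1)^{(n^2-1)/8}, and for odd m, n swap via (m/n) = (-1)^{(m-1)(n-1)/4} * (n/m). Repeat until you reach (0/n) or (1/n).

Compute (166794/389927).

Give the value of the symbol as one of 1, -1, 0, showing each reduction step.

-1

factor out 2^1: 166794 = 2^1·83397; with 389927 mod 8 = 7, (2/389927) = +1; sign now +1; continue with (83397/389927)
flip (83397/389927) -> (389927/83397): both odd, 83397 mod 4 = 1, 389927 mod 4 = 3, so the flip contributes +1; sign now +1
(389927/83397): 389927 mod 83397 = 56339, so (389927/83397) = (56339/83397)
flip (56339/83397) -> (83397/56339): both odd, 56339 mod 4 = 3, 83397 mod 4 = 1, so the flip contributes +1; sign now +1
(83397/56339): 83397 mod 56339 = 27058, so (83397/56339) = (27058/56339)
factor out 2^1: 27058 = 2^1·13529; with 56339 mod 8 = 3, (2/56339) = -1; sign now -1; continue with (13529/56339)
flip (13529/56339) -> (56339/13529): both odd, 13529 mod 4 = 1, 56339 mod 4 = 3, so the flip contributes +1; sign now -1
(56339/13529): 56339 mod 13529 = 2223, so (56339/13529) = (2223/13529)
flip (2223/13529) -> (13529/2223): both odd, 2223 mod 4 = 3, 13529 mod 4 = 1, so the flip contributes +1; sign now -1
(13529/2223): 13529 mod 2223 = 191, so (13529/2223) = (191/2223)
flip (191/2223) -> (2223/191): both odd, 191 mod 4 = 3, 2223 mod 4 = 3, so the flip contributes -1; sign now +1
(2223/191): 2223 mod 191 = 122, so (2223/191) = (122/191)
factor out 2^1: 122 = 2^1·61; with 191 mod 8 = 7, (2/191) = +1; sign now +1; continue with (61/191)
flip (61/191) -> (191/61): both odd, 61 mod 4 = 1, 191 mod 4 = 3, so the flip contributes +1; sign now +1
(191/61): 191 mod 61 = 8, so (191/61) = (8/61)
factor out 2^3: 8 = 2^3·1; with 61 mod 8 = 5, (2/61) = -1; sign now -1; continue with (1/61)
reached (1/61) = 1, so the symbol is -1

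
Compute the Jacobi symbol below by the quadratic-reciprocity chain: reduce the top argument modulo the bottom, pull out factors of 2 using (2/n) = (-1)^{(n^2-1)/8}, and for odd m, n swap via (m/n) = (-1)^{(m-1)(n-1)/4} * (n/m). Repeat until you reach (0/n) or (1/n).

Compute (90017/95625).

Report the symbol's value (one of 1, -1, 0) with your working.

reciprocity: (90017/95625) = +1·(95625/90017) since 90017 mod 4 = 1, 95625 mod 4 = 1; sign now +1
(95625/90017) = (5608/90017)   [reduce mod 90017]
5608 = 2^3·701; (2/90017) = +1 since 90017 mod 8 = 1, so (5608/90017) = (+1)^3·(701/90017); sign now +1
reciprocity: (701/90017) = +1·(90017/701) since 701 mod 4 = 1, 90017 mod 4 = 1; sign now +1
(90017/701) = (289/701)   [reduce mod 701]
reciprocity: (289/701) = +1·(701/289) since 289 mod 4 = 1, 701 mod 4 = 1; sign now +1
(701/289) = (123/289)   [reduce mod 289]
reciprocity: (123/289) = +1·(289/123) since 123 mod 4 = 3, 289 mod 4 = 1; sign now +1
(289/123) = (43/123)   [reduce mod 123]
reciprocity: (43/123) = -1·(123/43) since 43 mod 4 = 3, 123 mod 4 = 3; sign now -1
(123/43) = (37/43)   [reduce mod 43]
reciprocity: (37/43) = +1·(43/37) since 37 mod 4 = 1, 43 mod 4 = 3; sign now -1
(43/37) = (6/37)   [reduce mod 37]
6 = 2^1·3; (2/37) = -1 since 37 mod 8 = 5, so (6/37) = (-1)^1·(3/37); sign now +1
reciprocity: (3/37) = +1·(37/3) since 3 mod 4 = 3, 37 mod 4 = 1; sign now +1
(37/3) = (1/3)   [reduce mod 3]
(1/3) = 1; final value = sign = +1

1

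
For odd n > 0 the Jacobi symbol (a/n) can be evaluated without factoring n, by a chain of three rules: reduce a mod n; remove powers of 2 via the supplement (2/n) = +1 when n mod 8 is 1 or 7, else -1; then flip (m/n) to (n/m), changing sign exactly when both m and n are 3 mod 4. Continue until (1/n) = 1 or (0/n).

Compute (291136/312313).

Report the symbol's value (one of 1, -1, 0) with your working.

291136 = 2^6·4549; (2/312313) = +1 since 312313 mod 8 = 1, so (291136/312313) = (+1)^6·(4549/312313); sign now +1
reciprocity: (4549/312313) = +1·(312313/4549) since 4549 mod 4 = 1, 312313 mod 4 = 1; sign now +1
(312313/4549) = (2981/4549)   [reduce mod 4549]
reciprocity: (2981/4549) = +1·(4549/2981) since 2981 mod 4 = 1, 4549 mod 4 = 1; sign now +1
(4549/2981) = (1568/2981)   [reduce mod 2981]
1568 = 2^5·49; (2/2981) = -1 since 2981 mod 8 = 5, so (1568/2981) = (-1)^5·(49/2981); sign now -1
reciprocity: (49/2981) = +1·(2981/49) since 49 mod 4 = 1, 2981 mod 4 = 1; sign now -1
(2981/49) = (41/49)   [reduce mod 49]
reciprocity: (41/49) = +1·(49/41) since 41 mod 4 = 1, 49 mod 4 = 1; sign now -1
(49/41) = (8/41)   [reduce mod 41]
8 = 2^3·1; (2/41) = +1 since 41 mod 8 = 1, so (8/41) = (+1)^3·(1/41); sign now -1
(1/41) = 1; final value = sign = -1

-1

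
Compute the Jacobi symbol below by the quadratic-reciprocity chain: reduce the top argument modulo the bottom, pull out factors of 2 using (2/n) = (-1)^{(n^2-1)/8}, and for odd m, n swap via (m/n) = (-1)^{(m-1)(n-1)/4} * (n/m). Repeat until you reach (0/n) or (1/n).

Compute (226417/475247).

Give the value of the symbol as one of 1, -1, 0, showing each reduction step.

-1

flip (226417/475247) -> (475247/226417): both odd, 226417 mod 4 = 1, 475247 mod 4 = 3, so the flip contributes +1; sign now +1
(475247/226417): 475247 mod 226417 = 22413, so (475247/226417) = (22413/226417)
flip (22413/226417) -> (226417/22413): both odd, 22413 mod 4 = 1, 226417 mod 4 = 1, so the flip contributes +1; sign now +1
(226417/22413): 226417 mod 22413 = 2287, so (226417/22413) = (2287/22413)
flip (2287/22413) -> (22413/2287): both odd, 2287 mod 4 = 3, 22413 mod 4 = 1, so the flip contributes +1; sign now +1
(22413/2287): 22413 mod 2287 = 1830, so (22413/2287) = (1830/2287)
factor out 2^1: 1830 = 2^1·915; with 2287 mod 8 = 7, (2/2287) = +1; sign now +1; continue with (915/2287)
flip (915/2287) -> (2287/915): both odd, 915 mod 4 = 3, 2287 mod 4 = 3, so the flip contributes -1; sign now -1
(2287/915): 2287 mod 915 = 457, so (2287/915) = (457/915)
flip (457/915) -> (915/457): both odd, 457 mod 4 = 1, 915 mod 4 = 3, so the flip contributes +1; sign now -1
(915/457): 915 mod 457 = 1, so (915/457) = (1/457)
reached (1/457) = 1, so the symbol is -1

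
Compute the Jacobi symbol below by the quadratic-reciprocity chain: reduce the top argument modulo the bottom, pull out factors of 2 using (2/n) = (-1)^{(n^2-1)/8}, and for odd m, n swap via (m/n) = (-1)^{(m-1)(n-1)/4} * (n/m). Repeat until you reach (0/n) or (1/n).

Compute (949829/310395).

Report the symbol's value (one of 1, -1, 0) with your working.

(949829/310395): 949829 mod 310395 = 18644, so (949829/310395) = (18644/310395)
factor out 2^2: 18644 = 2^2·4661; with 310395 mod 8 = 3, (2/310395) = -1; sign now +1; continue with (4661/310395)
flip (4661/310395) -> (310395/4661): both odd, 4661 mod 4 = 1, 310395 mod 4 = 3, so the flip contributes +1; sign now +1
(310395/4661): 310395 mod 4661 = 2769, so (310395/4661) = (2769/4661)
flip (2769/4661) -> (4661/2769): both odd, 2769 mod 4 = 1, 4661 mod 4 = 1, so the flip contributes +1; sign now +1
(4661/2769): 4661 mod 2769 = 1892, so (4661/2769) = (1892/2769)
factor out 2^2: 1892 = 2^2·473; with 2769 mod 8 = 1, (2/2769) = +1; sign now +1; continue with (473/2769)
flip (473/2769) -> (2769/473): both odd, 473 mod 4 = 1, 2769 mod 4 = 1, so the flip contributes +1; sign now +1
(2769/473): 2769 mod 473 = 404, so (2769/473) = (404/473)
factor out 2^2: 404 = 2^2·101; with 473 mod 8 = 1, (2/473) = +1; sign now +1; continue with (101/473)
flip (101/473) -> (473/101): both odd, 101 mod 4 = 1, 473 mod 4 = 1, so the flip contributes +1; sign now +1
(473/101): 473 mod 101 = 69, so (473/101) = (69/101)
flip (69/101) -> (101/69): both odd, 69 mod 4 = 1, 101 mod 4 = 1, so the flip contributes +1; sign now +1
(101/69): 101 mod 69 = 32, so (101/69) = (32/69)
factor out 2^5: 32 = 2^5·1; with 69 mod 8 = 5, (2/69) = -1; sign now -1; continue with (1/69)
reached (1/69) = 1, so the symbol is -1

-1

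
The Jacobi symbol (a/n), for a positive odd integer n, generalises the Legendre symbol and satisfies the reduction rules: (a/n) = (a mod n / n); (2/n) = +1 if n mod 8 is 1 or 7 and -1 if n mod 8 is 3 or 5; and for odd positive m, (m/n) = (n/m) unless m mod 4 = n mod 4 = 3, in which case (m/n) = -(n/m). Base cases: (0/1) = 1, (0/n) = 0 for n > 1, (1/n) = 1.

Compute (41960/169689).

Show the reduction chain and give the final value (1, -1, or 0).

41960 = 2^3·5245; (2/169689) = +1 since 169689 mod 8 = 1, so (41960/169689) = (+1)^3·(5245/169689); sign now +1
reciprocity: (5245/169689) = +1·(169689/5245) since 5245 mod 4 = 1, 169689 mod 4 = 1; sign now +1
(169689/5245) = (1849/5245)   [reduce mod 5245]
reciprocity: (1849/5245) = +1·(5245/1849) since 1849 mod 4 = 1, 5245 mod 4 = 1; sign now +1
(5245/1849) = (1547/1849)   [reduce mod 1849]
reciprocity: (1547/1849) = +1·(1849/1547) since 1547 mod 4 = 3, 1849 mod 4 = 1; sign now +1
(1849/1547) = (302/1547)   [reduce mod 1547]
302 = 2^1·151; (2/1547) = -1 since 1547 mod 8 = 3, so (302/1547) = (-1)^1·(151/1547); sign now -1
reciprocity: (151/1547) = -1·(1547/151) since 151 mod 4 = 3, 1547 mod 4 = 3; sign now +1
(1547/151) = (37/151)   [reduce mod 151]
reciprocity: (37/151) = +1·(151/37) since 37 mod 4 = 1, 151 mod 4 = 3; sign now +1
(151/37) = (3/37)   [reduce mod 37]
reciprocity: (3/37) = +1·(37/3) since 3 mod 4 = 3, 37 mod 4 = 1; sign now +1
(37/3) = (1/3)   [reduce mod 3]
(1/3) = 1; final value = sign = +1

1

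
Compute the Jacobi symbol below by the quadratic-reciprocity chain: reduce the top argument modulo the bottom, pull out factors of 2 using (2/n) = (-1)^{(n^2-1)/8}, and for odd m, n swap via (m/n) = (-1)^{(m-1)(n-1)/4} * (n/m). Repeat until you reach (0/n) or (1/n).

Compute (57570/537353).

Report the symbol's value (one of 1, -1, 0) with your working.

-1

factor out 2^1: 57570 = 2^1·28785; with 537353 mod 8 = 1, (2/537353) = +1; sign now +1; continue with (28785/537353)
flip (28785/537353) -> (537353/28785): both odd, 28785 mod 4 = 1, 537353 mod 4 = 1, so the flip contributes +1; sign now +1
(537353/28785): 537353 mod 28785 = 19223, so (537353/28785) = (19223/28785)
flip (19223/28785) -> (28785/19223): both odd, 19223 mod 4 = 3, 28785 mod 4 = 1, so the flip contributes +1; sign now +1
(28785/19223): 28785 mod 19223 = 9562, so (28785/19223) = (9562/19223)
factor out 2^1: 9562 = 2^1·4781; with 19223 mod 8 = 7, (2/19223) = +1; sign now +1; continue with (4781/19223)
flip (4781/19223) -> (19223/4781): both odd, 4781 mod 4 = 1, 19223 mod 4 = 3, so the flip contributes +1; sign now +1
(19223/4781): 19223 mod 4781 = 99, so (19223/4781) = (99/4781)
flip (99/4781) -> (4781/99): both odd, 99 mod 4 = 3, 4781 mod 4 = 1, so the flip contributes +1; sign now +1
(4781/99): 4781 mod 99 = 29, so (4781/99) = (29/99)
flip (29/99) -> (99/29): both odd, 29 mod 4 = 1, 99 mod 4 = 3, so the flip contributes +1; sign now +1
(99/29): 99 mod 29 = 12, so (99/29) = (12/29)
factor out 2^2: 12 = 2^2·3; with 29 mod 8 = 5, (2/29) = -1; sign now +1; continue with (3/29)
flip (3/29) -> (29/3): both odd, 3 mod 4 = 3, 29 mod 4 = 1, so the flip contributes +1; sign now +1
(29/3): 29 mod 3 = 2, so (29/3) = (2/3)
factor out 2^1: 2 = 2^1·1; with 3 mod 8 = 3, (2/3) = -1; sign now -1; continue with (1/3)
reached (1/3) = 1, so the symbol is -1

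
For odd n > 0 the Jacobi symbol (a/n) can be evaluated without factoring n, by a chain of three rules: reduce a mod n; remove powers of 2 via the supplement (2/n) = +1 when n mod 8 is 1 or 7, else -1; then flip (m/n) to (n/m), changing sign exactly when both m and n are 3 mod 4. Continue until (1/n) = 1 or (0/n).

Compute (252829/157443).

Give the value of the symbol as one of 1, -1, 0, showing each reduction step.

(252829/157443): 252829 mod 157443 = 95386, so (252829/157443) = (95386/157443)
factor out 2^1: 95386 = 2^1·47693; with 157443 mod 8 = 3, (2/157443) = -1; sign now -1; continue with (47693/157443)
flip (47693/157443) -> (157443/47693): both odd, 47693 mod 4 = 1, 157443 mod 4 = 3, so the flip contributes +1; sign now -1
(157443/47693): 157443 mod 47693 = 14364, so (157443/47693) = (14364/47693)
factor out 2^2: 14364 = 2^2·3591; with 47693 mod 8 = 5, (2/47693) = -1; sign now -1; continue with (3591/47693)
flip (3591/47693) -> (47693/3591): both odd, 3591 mod 4 = 3, 47693 mod 4 = 1, so the flip contributes +1; sign now -1
(47693/3591): 47693 mod 3591 = 1010, so (47693/3591) = (1010/3591)
factor out 2^1: 1010 = 2^1·505; with 3591 mod 8 = 7, (2/3591) = +1; sign now -1; continue with (505/3591)
flip (505/3591) -> (3591/505): both odd, 505 mod 4 = 1, 3591 mod 4 = 3, so the flip contributes +1; sign now -1
(3591/505): 3591 mod 505 = 56, so (3591/505) = (56/505)
factor out 2^3: 56 = 2^3·7; with 505 mod 8 = 1, (2/505) = +1; sign now -1; continue with (7/505)
flip (7/505) -> (505/7): both odd, 7 mod 4 = 3, 505 mod 4 = 1, so the flip contributes +1; sign now -1
(505/7): 505 mod 7 = 1, so (505/7) = (1/7)
reached (1/7) = 1, so the symbol is -1

-1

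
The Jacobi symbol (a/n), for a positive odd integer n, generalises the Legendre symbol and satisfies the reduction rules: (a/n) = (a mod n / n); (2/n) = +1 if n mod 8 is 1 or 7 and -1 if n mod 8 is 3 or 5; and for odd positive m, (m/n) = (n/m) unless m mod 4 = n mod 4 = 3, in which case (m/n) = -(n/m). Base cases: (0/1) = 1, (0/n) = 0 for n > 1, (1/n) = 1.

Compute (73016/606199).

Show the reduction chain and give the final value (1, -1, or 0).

73016 = 2^3·9127; (2/606199) = +1 since 606199 mod 8 = 7, so (73016/606199) = (+1)^3·(9127/606199); sign now +1
reciprocity: (9127/606199) = -1·(606199/9127) since 9127 mod 4 = 3, 606199 mod 4 = 3; sign now -1
(606199/9127) = (3817/9127)   [reduce mod 9127]
reciprocity: (3817/9127) = +1·(9127/3817) since 3817 mod 4 = 1, 9127 mod 4 = 3; sign now -1
(9127/3817) = (1493/3817)   [reduce mod 3817]
reciprocity: (1493/3817) = +1·(3817/1493) since 1493 mod 4 = 1, 3817 mod 4 = 1; sign now -1
(3817/1493) = (831/1493)   [reduce mod 1493]
reciprocity: (831/1493) = +1·(1493/831) since 831 mod 4 = 3, 1493 mod 4 = 1; sign now -1
(1493/831) = (662/831)   [reduce mod 831]
662 = 2^1·331; (2/831) = +1 since 831 mod 8 = 7, so (662/831) = (+1)^1·(331/831); sign now -1
reciprocity: (331/831) = -1·(831/331) since 331 mod 4 = 3, 831 mod 4 = 3; sign now +1
(831/331) = (169/331)   [reduce mod 331]
reciprocity: (169/331) = +1·(331/169) since 169 mod 4 = 1, 331 mod 4 = 3; sign now +1
(331/169) = (162/169)   [reduce mod 169]
162 = 2^1·81; (2/169) = +1 since 169 mod 8 = 1, so (162/169) = (+1)^1·(81/169); sign now +1
reciprocity: (81/169) = +1·(169/81) since 81 mod 4 = 1, 169 mod 4 = 1; sign now +1
(169/81) = (7/81)   [reduce mod 81]
reciprocity: (7/81) = +1·(81/7) since 7 mod 4 = 3, 81 mod 4 = 1; sign now +1
(81/7) = (4/7)   [reduce mod 7]
4 = 2^2·1; (2/7) = +1 since 7 mod 8 = 7, so (4/7) = (+1)^2·(1/7); sign now +1
(1/7) = 1; final value = sign = +1

1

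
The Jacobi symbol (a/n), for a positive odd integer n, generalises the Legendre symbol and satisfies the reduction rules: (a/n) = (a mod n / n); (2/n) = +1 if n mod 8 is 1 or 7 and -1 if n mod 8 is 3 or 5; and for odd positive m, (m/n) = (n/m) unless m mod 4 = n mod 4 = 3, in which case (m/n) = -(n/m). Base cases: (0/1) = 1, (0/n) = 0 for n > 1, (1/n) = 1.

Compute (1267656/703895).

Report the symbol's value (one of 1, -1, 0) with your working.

1

(1267656/703895): 1267656 mod 703895 = 563761, so (1267656/703895) = (563761/703895)
flip (563761/703895) -> (703895/563761): both odd, 563761 mod 4 = 1, 703895 mod 4 = 3, so the flip contributes +1; sign now +1
(703895/563761): 703895 mod 563761 = 140134, so (703895/563761) = (140134/563761)
factor out 2^1: 140134 = 2^1·70067; with 563761 mod 8 = 1, (2/563761) = +1; sign now +1; continue with (70067/563761)
flip (70067/563761) -> (563761/70067): both odd, 70067 mod 4 = 3, 563761 mod 4 = 1, so the flip contributes +1; sign now +1
(563761/70067): 563761 mod 70067 = 3225, so (563761/70067) = (3225/70067)
flip (3225/70067) -> (70067/3225): both odd, 3225 mod 4 = 1, 70067 mod 4 = 3, so the flip contributes +1; sign now +1
(70067/3225): 70067 mod 3225 = 2342, so (70067/3225) = (2342/3225)
factor out 2^1: 2342 = 2^1·1171; with 3225 mod 8 = 1, (2/3225) = +1; sign now +1; continue with (1171/3225)
flip (1171/3225) -> (3225/1171): both odd, 1171 mod 4 = 3, 3225 mod 4 = 1, so the flip contributes +1; sign now +1
(3225/1171): 3225 mod 1171 = 883, so (3225/1171) = (883/1171)
flip (883/1171) -> (1171/883): both odd, 883 mod 4 = 3, 1171 mod 4 = 3, so the flip contributes -1; sign now -1
(1171/883): 1171 mod 883 = 288, so (1171/883) = (288/883)
factor out 2^5: 288 = 2^5·9; with 883 mod 8 = 3, (2/883) = -1; sign now +1; continue with (9/883)
flip (9/883) -> (883/9): both odd, 9 mod 4 = 1, 883 mod 4 = 3, so the flip contributes +1; sign now +1
(883/9): 883 mod 9 = 1, so (883/9) = (1/9)
reached (1/9) = 1, so the symbol is +1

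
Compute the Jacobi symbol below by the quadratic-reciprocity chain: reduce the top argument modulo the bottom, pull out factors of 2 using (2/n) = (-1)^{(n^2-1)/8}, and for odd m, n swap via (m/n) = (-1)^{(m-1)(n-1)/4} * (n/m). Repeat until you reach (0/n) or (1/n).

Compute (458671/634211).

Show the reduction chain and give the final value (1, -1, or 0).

1

flip (458671/634211) -> (634211/458671): both odd, 458671 mod 4 = 3, 634211 mod 4 = 3, so the flip contributes -1; sign now -1
(634211/458671): 634211 mod 458671 = 175540, so (634211/458671) = (175540/458671)
factor out 2^2: 175540 = 2^2·43885; with 458671 mod 8 = 7, (2/458671) = +1; sign now -1; continue with (43885/458671)
flip (43885/458671) -> (458671/43885): both odd, 43885 mod 4 = 1, 458671 mod 4 = 3, so the flip contributes +1; sign now -1
(458671/43885): 458671 mod 43885 = 19821, so (458671/43885) = (19821/43885)
flip (19821/43885) -> (43885/19821): both odd, 19821 mod 4 = 1, 43885 mod 4 = 1, so the flip contributes +1; sign now -1
(43885/19821): 43885 mod 19821 = 4243, so (43885/19821) = (4243/19821)
flip (4243/19821) -> (19821/4243): both odd, 4243 mod 4 = 3, 19821 mod 4 = 1, so the flip contributes +1; sign now -1
(19821/4243): 19821 mod 4243 = 2849, so (19821/4243) = (2849/4243)
flip (2849/4243) -> (4243/2849): both odd, 2849 mod 4 = 1, 4243 mod 4 = 3, so the flip contributes +1; sign now -1
(4243/2849): 4243 mod 2849 = 1394, so (4243/2849) = (1394/2849)
factor out 2^1: 1394 = 2^1·697; with 2849 mod 8 = 1, (2/2849) = +1; sign now -1; continue with (697/2849)
flip (697/2849) -> (2849/697): both odd, 697 mod 4 = 1, 2849 mod 4 = 1, so the flip contributes +1; sign now -1
(2849/697): 2849 mod 697 = 61, so (2849/697) = (61/697)
flip (61/697) -> (697/61): both odd, 61 mod 4 = 1, 697 mod 4 = 1, so the flip contributes +1; sign now -1
(697/61): 697 mod 61 = 26, so (697/61) = (26/61)
factor out 2^1: 26 = 2^1·13; with 61 mod 8 = 5, (2/61) = -1; sign now +1; continue with (13/61)
flip (13/61) -> (61/13): both odd, 13 mod 4 = 1, 61 mod 4 = 1, so the flip contributes +1; sign now +1
(61/13): 61 mod 13 = 9, so (61/13) = (9/13)
flip (9/13) -> (13/9): both odd, 9 mod 4 = 1, 13 mod 4 = 1, so the flip contributes +1; sign now +1
(13/9): 13 mod 9 = 4, so (13/9) = (4/9)
factor out 2^2: 4 = 2^2·1; with 9 mod 8 = 1, (2/9) = +1; sign now +1; continue with (1/9)
reached (1/9) = 1, so the symbol is +1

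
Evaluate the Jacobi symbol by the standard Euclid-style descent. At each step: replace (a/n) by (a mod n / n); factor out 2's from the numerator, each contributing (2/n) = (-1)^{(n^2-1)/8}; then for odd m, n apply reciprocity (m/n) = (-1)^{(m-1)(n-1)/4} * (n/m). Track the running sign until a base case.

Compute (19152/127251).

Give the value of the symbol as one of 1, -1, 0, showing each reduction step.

0

factor out 2^4: 19152 = 2^4·1197; with 127251 mod 8 = 3, (2/127251) = -1; sign now +1; continue with (1197/127251)
flip (1197/127251) -> (127251/1197): both odd, 1197 mod 4 = 1, 127251 mod 4 = 3, so the flip contributes +1; sign now +1
(127251/1197): 127251 mod 1197 = 369, so (127251/1197) = (369/1197)
flip (369/1197) -> (1197/369): both odd, 369 mod 4 = 1, 1197 mod 4 = 1, so the flip contributes +1; sign now +1
(1197/369): 1197 mod 369 = 90, so (1197/369) = (90/369)
factor out 2^1: 90 = 2^1·45; with 369 mod 8 = 1, (2/369) = +1; sign now +1; continue with (45/369)
flip (45/369) -> (369/45): both odd, 45 mod 4 = 1, 369 mod 4 = 1, so the flip contributes +1; sign now +1
(369/45): 369 mod 45 = 9, so (369/45) = (9/45)
flip (9/45) -> (45/9): both odd, 9 mod 4 = 1, 45 mod 4 = 1, so the flip contributes +1; sign now +1
(45/9): 45 mod 9 = 0, so (45/9) = (0/9)
reached (0/9); gcd(a, n) > 1, so (0/9) = 0 and the symbol is 0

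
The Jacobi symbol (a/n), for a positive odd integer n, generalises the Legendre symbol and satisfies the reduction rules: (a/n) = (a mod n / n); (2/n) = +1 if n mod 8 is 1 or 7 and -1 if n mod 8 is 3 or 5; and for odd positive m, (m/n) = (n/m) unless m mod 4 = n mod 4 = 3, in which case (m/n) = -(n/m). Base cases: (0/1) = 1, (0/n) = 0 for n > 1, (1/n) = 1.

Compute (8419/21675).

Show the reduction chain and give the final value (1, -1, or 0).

flip (8419/21675) -> (21675/8419): both odd, 8419 mod 4 = 3, 21675 mod 4 = 3, so the flip contributes -1; sign now -1
(21675/8419): 21675 mod 8419 = 4837, so (21675/8419) = (4837/8419)
flip (4837/8419) -> (8419/4837): both odd, 4837 mod 4 = 1, 8419 mod 4 = 3, so the flip contributes +1; sign now -1
(8419/4837): 8419 mod 4837 = 3582, so (8419/4837) = (3582/4837)
factor out 2^1: 3582 = 2^1·1791; with 4837 mod 8 = 5, (2/4837) = -1; sign now +1; continue with (1791/4837)
flip (1791/4837) -> (4837/1791): both odd, 1791 mod 4 = 3, 4837 mod 4 = 1, so the flip contributes +1; sign now +1
(4837/1791): 4837 mod 1791 = 1255, so (4837/1791) = (1255/1791)
flip (1255/1791) -> (1791/1255): both odd, 1255 mod 4 = 3, 1791 mod 4 = 3, so the flip contributes -1; sign now -1
(1791/1255): 1791 mod 1255 = 536, so (1791/1255) = (536/1255)
factor out 2^3: 536 = 2^3·67; with 1255 mod 8 = 7, (2/1255) = +1; sign now -1; continue with (67/1255)
flip (67/1255) -> (1255/67): both odd, 67 mod 4 = 3, 1255 mod 4 = 3, so the flip contributes -1; sign now +1
(1255/67): 1255 mod 67 = 49, so (1255/67) = (49/67)
flip (49/67) -> (67/49): both odd, 49 mod 4 = 1, 67 mod 4 = 3, so the flip contributes +1; sign now +1
(67/49): 67 mod 49 = 18, so (67/49) = (18/49)
factor out 2^1: 18 = 2^1·9; with 49 mod 8 = 1, (2/49) = +1; sign now +1; continue with (9/49)
flip (9/49) -> (49/9): both odd, 9 mod 4 = 1, 49 mod 4 = 1, so the flip contributes +1; sign now +1
(49/9): 49 mod 9 = 4, so (49/9) = (4/9)
factor out 2^2: 4 = 2^2·1; with 9 mod 8 = 1, (2/9) = +1; sign now +1; continue with (1/9)
reached (1/9) = 1, so the symbol is +1

1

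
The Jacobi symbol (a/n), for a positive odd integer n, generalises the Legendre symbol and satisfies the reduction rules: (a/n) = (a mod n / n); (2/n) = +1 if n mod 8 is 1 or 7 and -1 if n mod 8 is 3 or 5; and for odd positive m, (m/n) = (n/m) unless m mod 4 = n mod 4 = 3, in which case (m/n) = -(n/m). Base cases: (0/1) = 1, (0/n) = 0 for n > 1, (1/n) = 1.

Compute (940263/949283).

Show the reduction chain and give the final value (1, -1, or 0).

-1

flip (940263/949283) -> (949283/940263): both odd, 940263 mod 4 = 3, 949283 mod 4 = 3, so the flip contributes -1; sign now -1
(949283/940263): 949283 mod 940263 = 9020, so (949283/940263) = (9020/940263)
factor out 2^2: 9020 = 2^2·2255; with 940263 mod 8 = 7, (2/940263) = +1; sign now -1; continue with (2255/940263)
flip (2255/940263) -> (940263/2255): both odd, 2255 mod 4 = 3, 940263 mod 4 = 3, so the flip contributes -1; sign now +1
(940263/2255): 940263 mod 2255 = 2183, so (940263/2255) = (2183/2255)
flip (2183/2255) -> (2255/2183): both odd, 2183 mod 4 = 3, 2255 mod 4 = 3, so the flip contributes -1; sign now -1
(2255/2183): 2255 mod 2183 = 72, so (2255/2183) = (72/2183)
factor out 2^3: 72 = 2^3·9; with 2183 mod 8 = 7, (2/2183) = +1; sign now -1; continue with (9/2183)
flip (9/2183) -> (2183/9): both odd, 9 mod 4 = 1, 2183 mod 4 = 3, so the flip contributes +1; sign now -1
(2183/9): 2183 mod 9 = 5, so (2183/9) = (5/9)
flip (5/9) -> (9/5): both odd, 5 mod 4 = 1, 9 mod 4 = 1, so the flip contributes +1; sign now -1
(9/5): 9 mod 5 = 4, so (9/5) = (4/5)
factor out 2^2: 4 = 2^2·1; with 5 mod 8 = 5, (2/5) = -1; sign now -1; continue with (1/5)
reached (1/5) = 1, so the symbol is -1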